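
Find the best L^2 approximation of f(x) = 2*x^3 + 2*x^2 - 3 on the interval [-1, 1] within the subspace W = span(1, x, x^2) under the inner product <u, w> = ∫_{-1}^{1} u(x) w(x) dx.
g(x) = 2*x^2 + 6*x/5 - 3

The best approximation g ∈ W is the orthogonal projection of f onto W. Writing g = a_0 + a_1 x + a_2 x^2, the coefficients solve the normal equations G · a = b where
  G_{ij} = <φ_i, φ_j> and b_i = <f, φ_i>, with φ_0 = 1, φ_1 = x, φ_2 = x^2.
G =
  [2, 0, 2/3]
  [0, 2/3, 0]
  [2/3, 0, 2/5],
b = (-14/3, 4/5, -6/5).
Solving gives a_0 = -3, a_1 = 6/5, a_2 = 2, so
  g(x) = 2*x^2 + 6*x/5 - 3.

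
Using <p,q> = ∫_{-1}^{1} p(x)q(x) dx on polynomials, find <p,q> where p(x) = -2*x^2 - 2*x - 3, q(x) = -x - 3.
<p,q> = 70/3

Expand the product: p(x)·q(x) = 2*x^3 + 8*x^2 + 9*x + 9.
∫_{-1}^{1} of each monomial x^k gives [2/(k+1) if k even, 0 if k odd]. Integrating term-by-term (or equivalently evaluating the antiderivative F(x) = x^4/2 + 8*x^3/3 + 9*x^2/2 + 9*x at the endpoints):
  F(1) − F(−1) = 50/3 − (-20/3) = 70/3.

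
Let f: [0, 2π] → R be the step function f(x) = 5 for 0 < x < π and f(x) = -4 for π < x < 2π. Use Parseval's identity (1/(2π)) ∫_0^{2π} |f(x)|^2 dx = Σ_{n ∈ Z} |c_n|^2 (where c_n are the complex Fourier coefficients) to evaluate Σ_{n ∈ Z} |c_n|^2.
Σ |c_n|^2 = 41/2

Parseval equates the L^2 energy of f (normalised by 1/(2π)) with the ℓ^2 sum of its Fourier coefficients: (1/(2π)) ∫_0^{2π} |f|^2 = Σ |c_n|^2.
Compute the left side: (1/(2π)) [∫_0^π 5^2 dx + ∫_π^{2π} (-4)^2 dx] = (1/(2π)) · (25π + 16π) = (25 + 16)/2 = 41/2.
So Σ_{n ∈ Z} |c_n|^2 = 41/2.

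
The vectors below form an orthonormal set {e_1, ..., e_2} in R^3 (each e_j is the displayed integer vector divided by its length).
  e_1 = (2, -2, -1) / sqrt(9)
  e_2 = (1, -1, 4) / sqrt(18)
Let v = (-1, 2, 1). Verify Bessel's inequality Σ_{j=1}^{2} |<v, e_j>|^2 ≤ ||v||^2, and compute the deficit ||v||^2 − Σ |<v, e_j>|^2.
Σ |<v, e_j>|^2 = 11/2; ||v||^2 = 6; deficit = 1/2

Write each e_j = u_j / sqrt(<u_j, u_j>) where u_j is the displayed integer vector. Then <v, e_j> = <v, u_j> / sqrt(<u_j, u_j>), so |<v, e_j>|^2 = <v, u_j>^2 / <u_j, u_j>.
Coefficients: <v, e_1> = -7/sqrt(9), <v, e_2> = 1/sqrt(18).
Square and sum: Σ |<v, e_j>|^2 = 11/2.
Compute ||v||^2 = v·v = 6.
Deficit = 6 − 11/2 = 1/2 ≥ 0, confirming Bessel's inequality. (The deficit equals ||v − Σ <v,e_j> e_j||^2, the squared distance from v to span{e_j}.)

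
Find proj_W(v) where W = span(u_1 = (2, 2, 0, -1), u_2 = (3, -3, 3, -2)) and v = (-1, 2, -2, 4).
proj_W(v) = (-641/275, 577/275, -609/275, 422/275)

Set up U = [u_1 | ... | u_2] ∈ R^(4×2). The projector onto W = col(U) is P = U (U^T U)^(-1) U^T.
Compute U^T U =
  [9, 2]
  [2, 31],
and U^T v = (-2, -23).
Solve U^T U · c = U^T v for the coefficients: c = (-16/275, -203/275). The projection is proj_W(v) = U c.
Check: (v - proj_W(v)) · u_1 = 0  (should be 0).
Check: (v - proj_W(v)) · u_2 = 0  (should be 0).
Result: proj_W(v) = (-641/275, 577/275, -609/275, 422/275).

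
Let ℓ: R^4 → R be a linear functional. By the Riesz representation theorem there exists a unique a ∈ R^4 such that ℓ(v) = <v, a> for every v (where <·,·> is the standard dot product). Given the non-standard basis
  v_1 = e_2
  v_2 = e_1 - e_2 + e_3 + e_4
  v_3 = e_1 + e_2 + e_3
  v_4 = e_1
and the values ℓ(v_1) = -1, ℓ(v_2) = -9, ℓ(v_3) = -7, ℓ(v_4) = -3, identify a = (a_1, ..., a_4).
a = (-3, -1, -3, -4)

Write a = (a_1, ..., a_4) in the standard basis. For each basis vector v_i, ℓ(v_i) = <v_i, a> is a linear equation in the a_j's. Collect the n equations into a matrix system V a = ℓ, where row i of V is v_i (expressed in the standard basis). Since V is invertible (lower-triangular with 1s on the diagonal, up to permutation), solve by back-substitution:
  V =
[[0, 1, 0, 0],
 [1, -1, 1, 1],
 [1, 1, 1, 0],
 [1, 0, 0, 0]]
  V a = (-1, -9, -7, -3)
Solving gives a = (-3, -1, -3, -4).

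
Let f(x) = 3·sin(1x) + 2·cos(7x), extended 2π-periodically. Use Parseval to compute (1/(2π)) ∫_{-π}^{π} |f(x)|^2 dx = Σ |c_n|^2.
Σ |c_n|^2 = 13/2

Expand |f|^2 and use orthogonality of {sin(nx), cos(mx)} on [-π, π]:
  ∫_{-π}^{π} sin(nx)^2 dx = π, ∫ cos(mx)^2 dx = π, and cross terms integrate to 0.
So ∫_{-π}^{π} f(x)^2 dx = 3^2 · π + 2^2 · π = (9 + 4)π.
Divide by 2π: (9 + 4)/2 = 13/2.
By Parseval, this equals Σ |c_n|^2.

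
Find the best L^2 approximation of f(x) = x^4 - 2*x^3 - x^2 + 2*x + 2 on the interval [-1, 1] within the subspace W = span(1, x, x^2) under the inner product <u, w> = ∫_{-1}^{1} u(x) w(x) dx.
g(x) = -x^2/7 + 4*x/5 + 67/35

The best approximation g ∈ W is the orthogonal projection of f onto W. Writing g = a_0 + a_1 x + a_2 x^2, the coefficients solve the normal equations G · a = b where
  G_{ij} = <φ_i, φ_j> and b_i = <f, φ_i>, with φ_0 = 1, φ_1 = x, φ_2 = x^2.
G =
  [2, 0, 2/3]
  [0, 2/3, 0]
  [2/3, 0, 2/5],
b = (56/15, 8/15, 128/105).
Solving gives a_0 = 67/35, a_1 = 4/5, a_2 = -1/7, so
  g(x) = -x^2/7 + 4*x/5 + 67/35.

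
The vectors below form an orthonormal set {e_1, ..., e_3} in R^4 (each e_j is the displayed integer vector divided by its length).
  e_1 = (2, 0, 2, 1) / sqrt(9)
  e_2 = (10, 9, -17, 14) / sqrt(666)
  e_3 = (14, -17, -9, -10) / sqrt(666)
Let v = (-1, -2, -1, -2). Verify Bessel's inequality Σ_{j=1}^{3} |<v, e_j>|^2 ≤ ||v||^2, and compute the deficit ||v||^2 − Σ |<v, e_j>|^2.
Σ |<v, e_j>|^2 = 89/9; ||v||^2 = 10; deficit = 1/9

Write each e_j = u_j / sqrt(<u_j, u_j>) where u_j is the displayed integer vector. Then <v, e_j> = <v, u_j> / sqrt(<u_j, u_j>), so |<v, e_j>|^2 = <v, u_j>^2 / <u_j, u_j>.
Coefficients: <v, e_1> = -6/sqrt(9), <v, e_2> = -39/sqrt(666), <v, e_3> = 49/sqrt(666).
Square and sum: Σ |<v, e_j>|^2 = 89/9.
Compute ||v||^2 = v·v = 10.
Deficit = 10 − 89/9 = 1/9 ≥ 0, confirming Bessel's inequality. (The deficit equals ||v − Σ <v,e_j> e_j||^2, the squared distance from v to span{e_j}.)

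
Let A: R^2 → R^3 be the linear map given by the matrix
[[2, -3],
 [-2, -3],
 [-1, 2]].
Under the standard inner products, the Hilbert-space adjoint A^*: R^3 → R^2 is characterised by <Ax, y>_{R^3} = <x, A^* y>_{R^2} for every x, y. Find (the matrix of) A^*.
A^* = A^T =
[[2, -2, -1],
 [-3, -3, 2]]

For real matrices with standard dot products, the defining identity <Ax, y> = <x, A^* y> gives (Ax)^T y = x^T (A^*) y, i.e. x^T A^T y = x^T (A^*) y. Since this holds for all x, y, we must have A^* = A^T. Therefore
A^* =
[[2, -2, -1],
 [-3, -3, 2]].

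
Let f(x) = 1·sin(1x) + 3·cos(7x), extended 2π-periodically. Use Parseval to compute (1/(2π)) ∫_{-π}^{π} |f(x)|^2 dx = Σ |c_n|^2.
Σ |c_n|^2 = 5

Expand |f|^2 and use orthogonality of {sin(nx), cos(mx)} on [-π, π]:
  ∫_{-π}^{π} sin(nx)^2 dx = π, ∫ cos(mx)^2 dx = π, and cross terms integrate to 0.
So ∫_{-π}^{π} f(x)^2 dx = 1^2 · π + 3^2 · π = (1 + 9)π.
Divide by 2π: (1 + 9)/2 = 5.
By Parseval, this equals Σ |c_n|^2.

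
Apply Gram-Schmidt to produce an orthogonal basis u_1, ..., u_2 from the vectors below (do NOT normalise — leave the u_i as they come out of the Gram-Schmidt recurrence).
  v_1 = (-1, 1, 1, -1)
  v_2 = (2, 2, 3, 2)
Orthogonal basis:
  u_1 = (-1, 1, 1, -1)
  u_2 = (9/4, 7/4, 11/4, 9/4)

Apply the Gram-Schmidt recurrence
  u_1 = v_1
  u_i = v_i − Σ_{j<i} ((v_i · u_j) / (u_j · u_j)) · u_j.

Step by step this gives:
  u_1 = (-1, 1, 1, -1)
  u_2 = (9/4, 7/4, 11/4, 9/4)

Orthogonality check:
  u_2 · u_1 = 0 (should be 0)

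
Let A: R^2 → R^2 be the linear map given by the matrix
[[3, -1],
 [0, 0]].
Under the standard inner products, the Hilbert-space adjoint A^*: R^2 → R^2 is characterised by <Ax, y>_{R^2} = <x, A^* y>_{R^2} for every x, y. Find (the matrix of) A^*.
A^* = A^T =
[[3, 0],
 [-1, 0]]

For real matrices with standard dot products, the defining identity <Ax, y> = <x, A^* y> gives (Ax)^T y = x^T (A^*) y, i.e. x^T A^T y = x^T (A^*) y. Since this holds for all x, y, we must have A^* = A^T. Therefore
A^* =
[[3, 0],
 [-1, 0]].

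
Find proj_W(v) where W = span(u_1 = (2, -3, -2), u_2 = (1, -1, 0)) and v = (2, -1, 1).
proj_W(v) = (16/9, -11/9, 10/9)

Set up U = [u_1 | ... | u_2] ∈ R^(3×2). The projector onto W = col(U) is P = U (U^T U)^(-1) U^T.
Compute U^T U =
  [17, 5]
  [5, 2],
and U^T v = (5, 3).
Solve U^T U · c = U^T v for the coefficients: c = (-5/9, 26/9). The projection is proj_W(v) = U c.
Check: (v - proj_W(v)) · u_1 = 0  (should be 0).
Check: (v - proj_W(v)) · u_2 = 0  (should be 0).
Result: proj_W(v) = (16/9, -11/9, 10/9).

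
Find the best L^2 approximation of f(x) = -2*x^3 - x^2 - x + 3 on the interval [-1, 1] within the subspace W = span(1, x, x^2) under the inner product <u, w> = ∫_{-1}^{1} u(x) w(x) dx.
g(x) = -x^2 - 11*x/5 + 3

The best approximation g ∈ W is the orthogonal projection of f onto W. Writing g = a_0 + a_1 x + a_2 x^2, the coefficients solve the normal equations G · a = b where
  G_{ij} = <φ_i, φ_j> and b_i = <f, φ_i>, with φ_0 = 1, φ_1 = x, φ_2 = x^2.
G =
  [2, 0, 2/3]
  [0, 2/3, 0]
  [2/3, 0, 2/5],
b = (16/3, -22/15, 8/5).
Solving gives a_0 = 3, a_1 = -11/5, a_2 = -1, so
  g(x) = -x^2 - 11*x/5 + 3.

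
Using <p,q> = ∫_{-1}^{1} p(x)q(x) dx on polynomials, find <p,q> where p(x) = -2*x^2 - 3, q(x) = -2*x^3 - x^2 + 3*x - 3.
<p,q> = 124/5

Expand the product: p(x)·q(x) = 4*x^5 + 2*x^4 + 9*x^2 - 9*x + 9.
∫_{-1}^{1} of each monomial x^k gives [2/(k+1) if k even, 0 if k odd]. Integrating term-by-term (or equivalently evaluating the antiderivative F(x) = 2*x^6/3 + 2*x^5/5 + 3*x^3 - 9*x^2/2 + 9*x at the endpoints):
  F(1) − F(−1) = 257/30 − (-487/30) = 124/5.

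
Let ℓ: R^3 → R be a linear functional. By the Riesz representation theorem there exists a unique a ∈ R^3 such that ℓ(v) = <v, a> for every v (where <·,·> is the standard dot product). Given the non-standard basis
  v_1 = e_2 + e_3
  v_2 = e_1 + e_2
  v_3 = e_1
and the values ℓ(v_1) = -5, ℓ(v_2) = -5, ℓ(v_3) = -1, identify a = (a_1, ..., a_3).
a = (-1, -4, -1)

Write a = (a_1, ..., a_3) in the standard basis. For each basis vector v_i, ℓ(v_i) = <v_i, a> is a linear equation in the a_j's. Collect the n equations into a matrix system V a = ℓ, where row i of V is v_i (expressed in the standard basis). Since V is invertible (lower-triangular with 1s on the diagonal, up to permutation), solve by back-substitution:
  V =
[[0, 1, 1],
 [1, 1, 0],
 [1, 0, 0]]
  V a = (-5, -5, -1)
Solving gives a = (-1, -4, -1).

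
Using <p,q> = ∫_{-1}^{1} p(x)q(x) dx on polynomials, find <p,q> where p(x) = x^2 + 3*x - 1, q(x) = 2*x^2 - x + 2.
<p,q> = -26/5

Expand the product: p(x)·q(x) = 2*x^4 + 5*x^3 - 3*x^2 + 7*x - 2.
∫_{-1}^{1} of each monomial x^k gives [2/(k+1) if k even, 0 if k odd]. Integrating term-by-term (or equivalently evaluating the antiderivative F(x) = 2*x^5/5 + 5*x^4/4 - x^3 + 7*x^2/2 - 2*x at the endpoints):
  F(1) − F(−1) = 43/20 − (147/20) = -26/5.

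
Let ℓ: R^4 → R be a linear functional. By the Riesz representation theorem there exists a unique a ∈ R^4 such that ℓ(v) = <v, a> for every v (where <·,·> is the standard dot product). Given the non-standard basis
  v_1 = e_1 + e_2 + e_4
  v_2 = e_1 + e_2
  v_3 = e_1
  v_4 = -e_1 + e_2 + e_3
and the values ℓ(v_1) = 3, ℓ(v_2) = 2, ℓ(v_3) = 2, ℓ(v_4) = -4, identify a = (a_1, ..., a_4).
a = (2, 0, -2, 1)

Write a = (a_1, ..., a_4) in the standard basis. For each basis vector v_i, ℓ(v_i) = <v_i, a> is a linear equation in the a_j's. Collect the n equations into a matrix system V a = ℓ, where row i of V is v_i (expressed in the standard basis). Since V is invertible (lower-triangular with 1s on the diagonal, up to permutation), solve by back-substitution:
  V =
[[1, 1, 0, 1],
 [1, 1, 0, 0],
 [1, 0, 0, 0],
 [-1, 1, 1, 0]]
  V a = (3, 2, 2, -4)
Solving gives a = (2, 0, -2, 1).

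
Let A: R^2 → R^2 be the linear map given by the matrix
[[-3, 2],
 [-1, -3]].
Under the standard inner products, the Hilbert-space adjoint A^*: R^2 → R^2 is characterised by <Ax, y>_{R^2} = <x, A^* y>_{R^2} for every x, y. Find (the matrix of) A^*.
A^* = A^T =
[[-3, -1],
 [2, -3]]

For real matrices with standard dot products, the defining identity <Ax, y> = <x, A^* y> gives (Ax)^T y = x^T (A^*) y, i.e. x^T A^T y = x^T (A^*) y. Since this holds for all x, y, we must have A^* = A^T. Therefore
A^* =
[[-3, -1],
 [2, -3]].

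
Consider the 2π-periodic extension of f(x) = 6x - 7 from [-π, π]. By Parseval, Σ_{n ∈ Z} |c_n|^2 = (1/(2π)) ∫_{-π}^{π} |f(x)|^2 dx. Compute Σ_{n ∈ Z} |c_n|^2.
Σ |c_n|^2 = 12π^2 + 49

Expand and integrate term by term over [-π, π]:
  ∫ (6x)^2 dx = 36·(2π^3/3); ∫ 2·6·(-7)·x dx = 0 (odd integrand); ∫ (-7)^2 dx = 49·2π.
So (1/(2π)) ∫_{-π}^{π} (6x - 7)^2 dx = 36π^2/3 + 49 = 12π^2 + 49.
Parseval ⇒ Σ |c_n|^2 = 12π^2 + 49.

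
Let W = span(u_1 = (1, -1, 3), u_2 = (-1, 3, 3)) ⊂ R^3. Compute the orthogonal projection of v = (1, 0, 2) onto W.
proj_W(v) = (11/23, -6/23, 48/23)

Set up U = [u_1 | ... | u_2] ∈ R^(3×2). The projector onto W = col(U) is P = U (U^T U)^(-1) U^T.
Compute U^T U =
  [11, 5]
  [5, 19],
and U^T v = (7, 5).
Solve U^T U · c = U^T v for the coefficients: c = (27/46, 5/46). The projection is proj_W(v) = U c.
Check: (v - proj_W(v)) · u_1 = 0  (should be 0).
Check: (v - proj_W(v)) · u_2 = 0  (should be 0).
Result: proj_W(v) = (11/23, -6/23, 48/23).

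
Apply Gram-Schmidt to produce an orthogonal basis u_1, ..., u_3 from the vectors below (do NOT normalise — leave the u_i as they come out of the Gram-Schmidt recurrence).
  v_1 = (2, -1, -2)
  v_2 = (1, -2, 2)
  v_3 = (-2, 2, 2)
Orthogonal basis:
  u_1 = (2, -1, -2)
  u_2 = (1, -2, 2)
  u_3 = (4/9, 4/9, 2/9)

Apply the Gram-Schmidt recurrence
  u_1 = v_1
  u_i = v_i − Σ_{j<i} ((v_i · u_j) / (u_j · u_j)) · u_j.

Step by step this gives:
  u_1 = (2, -1, -2)
  u_2 = (1, -2, 2)
  u_3 = (4/9, 4/9, 2/9)

Orthogonality check:
  u_2 · u_1 = 0 (should be 0)
  u_3 · u_1 = 0 (should be 0)
  u_3 · u_2 = 0 (should be 0)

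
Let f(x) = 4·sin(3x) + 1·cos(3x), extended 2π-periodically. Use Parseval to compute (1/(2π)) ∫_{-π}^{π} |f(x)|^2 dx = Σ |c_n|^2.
Σ |c_n|^2 = 17/2

Expand |f|^2 and use orthogonality of {sin(nx), cos(mx)} on [-π, π]:
  ∫_{-π}^{π} sin(nx)^2 dx = π, ∫ cos(mx)^2 dx = π, and cross terms integrate to 0.
So ∫_{-π}^{π} f(x)^2 dx = 4^2 · π + 1^2 · π = (16 + 1)π.
Divide by 2π: (16 + 1)/2 = 17/2.
By Parseval, this equals Σ |c_n|^2.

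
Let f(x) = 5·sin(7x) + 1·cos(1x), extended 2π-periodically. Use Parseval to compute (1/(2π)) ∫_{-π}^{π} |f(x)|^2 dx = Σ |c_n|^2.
Σ |c_n|^2 = 13

Expand |f|^2 and use orthogonality of {sin(nx), cos(mx)} on [-π, π]:
  ∫_{-π}^{π} sin(nx)^2 dx = π, ∫ cos(mx)^2 dx = π, and cross terms integrate to 0.
So ∫_{-π}^{π} f(x)^2 dx = 5^2 · π + 1^2 · π = (25 + 1)π.
Divide by 2π: (25 + 1)/2 = 13.
By Parseval, this equals Σ |c_n|^2.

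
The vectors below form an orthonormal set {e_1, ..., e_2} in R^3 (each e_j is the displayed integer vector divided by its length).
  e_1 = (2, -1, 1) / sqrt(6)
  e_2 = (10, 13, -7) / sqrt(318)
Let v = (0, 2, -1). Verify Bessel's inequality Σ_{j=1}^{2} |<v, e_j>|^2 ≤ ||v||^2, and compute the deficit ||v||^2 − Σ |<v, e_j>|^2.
Σ |<v, e_j>|^2 = 261/53; ||v||^2 = 5; deficit = 4/53

Write each e_j = u_j / sqrt(<u_j, u_j>) where u_j is the displayed integer vector. Then <v, e_j> = <v, u_j> / sqrt(<u_j, u_j>), so |<v, e_j>|^2 = <v, u_j>^2 / <u_j, u_j>.
Coefficients: <v, e_1> = -3/sqrt(6), <v, e_2> = 33/sqrt(318).
Square and sum: Σ |<v, e_j>|^2 = 261/53.
Compute ||v||^2 = v·v = 5.
Deficit = 5 − 261/53 = 4/53 ≥ 0, confirming Bessel's inequality. (The deficit equals ||v − Σ <v,e_j> e_j||^2, the squared distance from v to span{e_j}.)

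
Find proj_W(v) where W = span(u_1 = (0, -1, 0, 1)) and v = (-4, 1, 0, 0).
proj_W(v) = (0, 1/2, 0, -1/2)

Set up U = [u_1 | ... | u_1] ∈ R^(4×1). The projector onto W = col(U) is P = U (U^T U)^(-1) U^T.
Compute U^T U =
  [2],
and U^T v = (-1).
Solve U^T U · c = U^T v for the coefficients: c = (-1/2). The projection is proj_W(v) = U c.
Check: (v - proj_W(v)) · u_1 = 0  (should be 0).
Result: proj_W(v) = (0, 1/2, 0, -1/2).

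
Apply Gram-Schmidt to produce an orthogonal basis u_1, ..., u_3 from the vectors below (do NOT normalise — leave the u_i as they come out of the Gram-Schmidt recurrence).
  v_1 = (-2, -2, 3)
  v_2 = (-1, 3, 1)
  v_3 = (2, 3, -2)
Orthogonal basis:
  u_1 = (-2, -2, 3)
  u_2 = (-19/17, 49/17, 20/17)
  u_3 = (33/62, 3/62, 12/31)

Apply the Gram-Schmidt recurrence
  u_1 = v_1
  u_i = v_i − Σ_{j<i} ((v_i · u_j) / (u_j · u_j)) · u_j.

Step by step this gives:
  u_1 = (-2, -2, 3)
  u_2 = (-19/17, 49/17, 20/17)
  u_3 = (33/62, 3/62, 12/31)

Orthogonality check:
  u_2 · u_1 = 0 (should be 0)
  u_3 · u_1 = 0 (should be 0)
  u_3 · u_2 = 0 (should be 0)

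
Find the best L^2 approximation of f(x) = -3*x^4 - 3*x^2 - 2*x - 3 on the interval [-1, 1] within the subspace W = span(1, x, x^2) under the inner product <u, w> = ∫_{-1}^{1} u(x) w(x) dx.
g(x) = -39*x^2/7 - 2*x - 96/35

The best approximation g ∈ W is the orthogonal projection of f onto W. Writing g = a_0 + a_1 x + a_2 x^2, the coefficients solve the normal equations G · a = b where
  G_{ij} = <φ_i, φ_j> and b_i = <f, φ_i>, with φ_0 = 1, φ_1 = x, φ_2 = x^2.
G =
  [2, 0, 2/3]
  [0, 2/3, 0]
  [2/3, 0, 2/5],
b = (-46/5, -4/3, -142/35).
Solving gives a_0 = -96/35, a_1 = -2, a_2 = -39/7, so
  g(x) = -39*x^2/7 - 2*x - 96/35.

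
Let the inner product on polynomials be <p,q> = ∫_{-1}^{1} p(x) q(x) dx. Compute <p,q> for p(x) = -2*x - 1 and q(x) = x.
<p,q> = -4/3

Expand the product: p(x)·q(x) = -2*x^2 - x.
∫_{-1}^{1} of each monomial x^k gives [2/(k+1) if k even, 0 if k odd]. Integrating term-by-term (or equivalently evaluating the antiderivative F(x) = -2*x^3/3 - x^2/2 at the endpoints):
  F(1) − F(−1) = -7/6 − (1/6) = -4/3.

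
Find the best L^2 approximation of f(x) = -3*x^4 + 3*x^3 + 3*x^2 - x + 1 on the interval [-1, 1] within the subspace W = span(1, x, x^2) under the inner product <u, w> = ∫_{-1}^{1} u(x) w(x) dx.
g(x) = 3*x^2/7 + 4*x/5 + 44/35

The best approximation g ∈ W is the orthogonal projection of f onto W. Writing g = a_0 + a_1 x + a_2 x^2, the coefficients solve the normal equations G · a = b where
  G_{ij} = <φ_i, φ_j> and b_i = <f, φ_i>, with φ_0 = 1, φ_1 = x, φ_2 = x^2.
G =
  [2, 0, 2/3]
  [0, 2/3, 0]
  [2/3, 0, 2/5],
b = (14/5, 8/15, 106/105).
Solving gives a_0 = 44/35, a_1 = 4/5, a_2 = 3/7, so
  g(x) = 3*x^2/7 + 4*x/5 + 44/35.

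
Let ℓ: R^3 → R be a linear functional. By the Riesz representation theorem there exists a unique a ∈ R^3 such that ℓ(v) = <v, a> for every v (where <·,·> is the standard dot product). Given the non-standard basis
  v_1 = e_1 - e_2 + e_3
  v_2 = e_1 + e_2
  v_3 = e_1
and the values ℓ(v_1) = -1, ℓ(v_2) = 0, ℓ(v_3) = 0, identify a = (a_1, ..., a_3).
a = (0, 0, -1)

Write a = (a_1, ..., a_3) in the standard basis. For each basis vector v_i, ℓ(v_i) = <v_i, a> is a linear equation in the a_j's. Collect the n equations into a matrix system V a = ℓ, where row i of V is v_i (expressed in the standard basis). Since V is invertible (lower-triangular with 1s on the diagonal, up to permutation), solve by back-substitution:
  V =
[[1, -1, 1],
 [1, 1, 0],
 [1, 0, 0]]
  V a = (-1, 0, 0)
Solving gives a = (0, 0, -1).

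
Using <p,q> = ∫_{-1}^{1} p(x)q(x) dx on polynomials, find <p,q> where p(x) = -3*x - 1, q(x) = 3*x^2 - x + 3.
<p,q> = -6

Expand the product: p(x)·q(x) = -9*x^3 - 8*x - 3.
∫_{-1}^{1} of each monomial x^k gives [2/(k+1) if k even, 0 if k odd]. Integrating term-by-term (or equivalently evaluating the antiderivative F(x) = -9*x^4/4 - 4*x^2 - 3*x at the endpoints):
  F(1) − F(−1) = -37/4 − (-13/4) = -6.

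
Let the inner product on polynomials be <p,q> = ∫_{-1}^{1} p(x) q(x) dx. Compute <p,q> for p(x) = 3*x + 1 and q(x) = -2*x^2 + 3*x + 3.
<p,q> = 32/3

Expand the product: p(x)·q(x) = -6*x^3 + 7*x^2 + 12*x + 3.
∫_{-1}^{1} of each monomial x^k gives [2/(k+1) if k even, 0 if k odd]. Integrating term-by-term (or equivalently evaluating the antiderivative F(x) = -3*x^4/2 + 7*x^3/3 + 6*x^2 + 3*x at the endpoints):
  F(1) − F(−1) = 59/6 − (-5/6) = 32/3.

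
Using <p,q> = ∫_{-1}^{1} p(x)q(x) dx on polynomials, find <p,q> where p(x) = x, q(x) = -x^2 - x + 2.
<p,q> = -2/3

Expand the product: p(x)·q(x) = -x^3 - x^2 + 2*x.
∫_{-1}^{1} of each monomial x^k gives [2/(k+1) if k even, 0 if k odd]. Integrating term-by-term (or equivalently evaluating the antiderivative F(x) = -x^4/4 - x^3/3 + x^2 at the endpoints):
  F(1) − F(−1) = 5/12 − (13/12) = -2/3.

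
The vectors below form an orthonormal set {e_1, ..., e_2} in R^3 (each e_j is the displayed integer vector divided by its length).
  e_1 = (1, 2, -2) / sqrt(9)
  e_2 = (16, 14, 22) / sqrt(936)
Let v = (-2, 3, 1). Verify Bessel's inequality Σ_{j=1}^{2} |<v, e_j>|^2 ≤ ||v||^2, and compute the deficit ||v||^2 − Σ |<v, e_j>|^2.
Σ |<v, e_j>|^2 = 20/13; ||v||^2 = 14; deficit = 162/13

Write each e_j = u_j / sqrt(<u_j, u_j>) where u_j is the displayed integer vector. Then <v, e_j> = <v, u_j> / sqrt(<u_j, u_j>), so |<v, e_j>|^2 = <v, u_j>^2 / <u_j, u_j>.
Coefficients: <v, e_1> = 2/sqrt(9), <v, e_2> = 32/sqrt(936).
Square and sum: Σ |<v, e_j>|^2 = 20/13.
Compute ||v||^2 = v·v = 14.
Deficit = 14 − 20/13 = 162/13 ≥ 0, confirming Bessel's inequality. (The deficit equals ||v − Σ <v,e_j> e_j||^2, the squared distance from v to span{e_j}.)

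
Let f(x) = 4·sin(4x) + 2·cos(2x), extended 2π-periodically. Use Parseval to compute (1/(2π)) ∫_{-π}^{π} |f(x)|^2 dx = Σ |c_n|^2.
Σ |c_n|^2 = 10

Expand |f|^2 and use orthogonality of {sin(nx), cos(mx)} on [-π, π]:
  ∫_{-π}^{π} sin(nx)^2 dx = π, ∫ cos(mx)^2 dx = π, and cross terms integrate to 0.
So ∫_{-π}^{π} f(x)^2 dx = 4^2 · π + 2^2 · π = (16 + 4)π.
Divide by 2π: (16 + 4)/2 = 10.
By Parseval, this equals Σ |c_n|^2.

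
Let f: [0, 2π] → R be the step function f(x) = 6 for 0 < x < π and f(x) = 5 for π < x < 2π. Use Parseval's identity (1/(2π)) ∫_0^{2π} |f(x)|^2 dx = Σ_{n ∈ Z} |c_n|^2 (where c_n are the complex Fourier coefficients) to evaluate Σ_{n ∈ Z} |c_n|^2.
Σ |c_n|^2 = 61/2

Parseval equates the L^2 energy of f (normalised by 1/(2π)) with the ℓ^2 sum of its Fourier coefficients: (1/(2π)) ∫_0^{2π} |f|^2 = Σ |c_n|^2.
Compute the left side: (1/(2π)) [∫_0^π 6^2 dx + ∫_π^{2π} 5^2 dx] = (1/(2π)) · (36π + 25π) = (36 + 25)/2 = 61/2.
So Σ_{n ∈ Z} |c_n|^2 = 61/2.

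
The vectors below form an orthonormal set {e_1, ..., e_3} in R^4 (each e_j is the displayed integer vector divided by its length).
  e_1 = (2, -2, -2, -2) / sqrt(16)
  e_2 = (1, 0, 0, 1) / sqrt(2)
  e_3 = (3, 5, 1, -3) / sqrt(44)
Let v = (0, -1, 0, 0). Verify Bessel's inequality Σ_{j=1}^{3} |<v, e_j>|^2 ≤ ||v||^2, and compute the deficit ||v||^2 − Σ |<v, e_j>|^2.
Σ |<v, e_j>|^2 = 9/11; ||v||^2 = 1; deficit = 2/11

Write each e_j = u_j / sqrt(<u_j, u_j>) where u_j is the displayed integer vector. Then <v, e_j> = <v, u_j> / sqrt(<u_j, u_j>), so |<v, e_j>|^2 = <v, u_j>^2 / <u_j, u_j>.
Coefficients: <v, e_1> = 2/sqrt(16), <v, e_2> = 0/sqrt(2), <v, e_3> = -5/sqrt(44).
Square and sum: Σ |<v, e_j>|^2 = 9/11.
Compute ||v||^2 = v·v = 1.
Deficit = 1 − 9/11 = 2/11 ≥ 0, confirming Bessel's inequality. (The deficit equals ||v − Σ <v,e_j> e_j||^2, the squared distance from v to span{e_j}.)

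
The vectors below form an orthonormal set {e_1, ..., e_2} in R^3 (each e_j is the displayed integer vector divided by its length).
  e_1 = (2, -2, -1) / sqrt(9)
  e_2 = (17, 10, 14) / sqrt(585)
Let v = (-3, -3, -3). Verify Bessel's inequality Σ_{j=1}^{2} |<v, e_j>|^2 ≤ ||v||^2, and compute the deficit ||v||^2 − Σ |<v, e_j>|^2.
Σ |<v, e_j>|^2 = 1746/65; ||v||^2 = 27; deficit = 9/65

Write each e_j = u_j / sqrt(<u_j, u_j>) where u_j is the displayed integer vector. Then <v, e_j> = <v, u_j> / sqrt(<u_j, u_j>), so |<v, e_j>|^2 = <v, u_j>^2 / <u_j, u_j>.
Coefficients: <v, e_1> = 3/sqrt(9), <v, e_2> = -123/sqrt(585).
Square and sum: Σ |<v, e_j>|^2 = 1746/65.
Compute ||v||^2 = v·v = 27.
Deficit = 27 − 1746/65 = 9/65 ≥ 0, confirming Bessel's inequality. (The deficit equals ||v − Σ <v,e_j> e_j||^2, the squared distance from v to span{e_j}.)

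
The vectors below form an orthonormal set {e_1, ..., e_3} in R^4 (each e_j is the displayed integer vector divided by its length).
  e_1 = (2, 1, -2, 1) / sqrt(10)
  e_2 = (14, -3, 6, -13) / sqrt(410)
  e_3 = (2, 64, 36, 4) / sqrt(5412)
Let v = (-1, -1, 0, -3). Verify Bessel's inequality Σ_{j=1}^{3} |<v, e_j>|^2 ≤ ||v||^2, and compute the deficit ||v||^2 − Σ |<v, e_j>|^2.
Σ |<v, e_j>|^2 = 73/11; ||v||^2 = 11; deficit = 48/11

Write each e_j = u_j / sqrt(<u_j, u_j>) where u_j is the displayed integer vector. Then <v, e_j> = <v, u_j> / sqrt(<u_j, u_j>), so |<v, e_j>|^2 = <v, u_j>^2 / <u_j, u_j>.
Coefficients: <v, e_1> = -6/sqrt(10), <v, e_2> = 28/sqrt(410), <v, e_3> = -78/sqrt(5412).
Square and sum: Σ |<v, e_j>|^2 = 73/11.
Compute ||v||^2 = v·v = 11.
Deficit = 11 − 73/11 = 48/11 ≥ 0, confirming Bessel's inequality. (The deficit equals ||v − Σ <v,e_j> e_j||^2, the squared distance from v to span{e_j}.)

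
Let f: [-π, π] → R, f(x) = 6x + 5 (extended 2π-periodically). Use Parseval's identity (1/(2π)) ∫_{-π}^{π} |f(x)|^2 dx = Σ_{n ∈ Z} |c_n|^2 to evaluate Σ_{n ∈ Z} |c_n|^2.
Σ |c_n|^2 = 12π^2 + 25

Expand and integrate term by term over [-π, π]:
  ∫ (6x)^2 dx = 36·(2π^3/3); ∫ 2·6·(5)·x dx = 0 (odd integrand); ∫ 5^2 dx = 25·2π.
So (1/(2π)) ∫_{-π}^{π} (6x + 5)^2 dx = 36π^2/3 + 25 = 12π^2 + 25.
Parseval ⇒ Σ |c_n|^2 = 12π^2 + 25.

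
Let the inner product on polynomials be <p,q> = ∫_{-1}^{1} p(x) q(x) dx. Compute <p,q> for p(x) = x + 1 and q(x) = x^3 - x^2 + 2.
<p,q> = 56/15

Expand the product: p(x)·q(x) = x^4 - x^2 + 2*x + 2.
∫_{-1}^{1} of each monomial x^k gives [2/(k+1) if k even, 0 if k odd]. Integrating term-by-term (or equivalently evaluating the antiderivative F(x) = x^5/5 - x^3/3 + x^2 + 2*x at the endpoints):
  F(1) − F(−1) = 43/15 − (-13/15) = 56/15.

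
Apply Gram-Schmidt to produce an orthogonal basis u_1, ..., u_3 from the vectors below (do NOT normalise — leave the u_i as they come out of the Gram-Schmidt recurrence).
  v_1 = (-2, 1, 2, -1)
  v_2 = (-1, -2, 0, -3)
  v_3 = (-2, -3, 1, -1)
Orthogonal basis:
  u_1 = (-2, 1, 2, -1)
  u_2 = (-2/5, -23/10, -3/5, -27/10)
  u_3 = (-118/131, -220/131, 85/131, 186/131)

Apply the Gram-Schmidt recurrence
  u_1 = v_1
  u_i = v_i − Σ_{j<i} ((v_i · u_j) / (u_j · u_j)) · u_j.

Step by step this gives:
  u_1 = (-2, 1, 2, -1)
  u_2 = (-2/5, -23/10, -3/5, -27/10)
  u_3 = (-118/131, -220/131, 85/131, 186/131)

Orthogonality check:
  u_2 · u_1 = 0 (should be 0)
  u_3 · u_1 = 0 (should be 0)
  u_3 · u_2 = 0 (should be 0)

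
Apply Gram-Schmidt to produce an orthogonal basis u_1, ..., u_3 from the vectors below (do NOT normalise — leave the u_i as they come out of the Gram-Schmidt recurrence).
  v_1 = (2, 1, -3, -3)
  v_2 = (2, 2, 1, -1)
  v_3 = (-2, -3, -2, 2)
Orthogonal basis:
  u_1 = (2, 1, -3, -3)
  u_2 = (34/23, 40/23, 41/23, -5/23)
  u_3 = (72/97, -18/97, -33/97, 75/97)

Apply the Gram-Schmidt recurrence
  u_1 = v_1
  u_i = v_i − Σ_{j<i} ((v_i · u_j) / (u_j · u_j)) · u_j.

Step by step this gives:
  u_1 = (2, 1, -3, -3)
  u_2 = (34/23, 40/23, 41/23, -5/23)
  u_3 = (72/97, -18/97, -33/97, 75/97)

Orthogonality check:
  u_2 · u_1 = 0 (should be 0)
  u_3 · u_1 = 0 (should be 0)
  u_3 · u_2 = 0 (should be 0)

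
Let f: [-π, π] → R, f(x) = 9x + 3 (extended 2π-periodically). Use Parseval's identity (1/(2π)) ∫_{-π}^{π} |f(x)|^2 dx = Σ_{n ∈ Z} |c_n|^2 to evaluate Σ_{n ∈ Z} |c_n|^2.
Σ |c_n|^2 = 27π^2 + 9

Expand and integrate term by term over [-π, π]:
  ∫ (9x)^2 dx = 81·(2π^3/3); ∫ 2·9·(3)·x dx = 0 (odd integrand); ∫ 3^2 dx = 9·2π.
So (1/(2π)) ∫_{-π}^{π} (9x + 3)^2 dx = 81π^2/3 + 9 = 27π^2 + 9.
Parseval ⇒ Σ |c_n|^2 = 27π^2 + 9.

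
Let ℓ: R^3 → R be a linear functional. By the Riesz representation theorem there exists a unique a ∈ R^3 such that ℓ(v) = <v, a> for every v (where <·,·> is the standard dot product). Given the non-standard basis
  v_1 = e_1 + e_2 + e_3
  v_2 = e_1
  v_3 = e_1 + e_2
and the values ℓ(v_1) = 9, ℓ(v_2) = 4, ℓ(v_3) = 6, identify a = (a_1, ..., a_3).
a = (4, 2, 3)

Write a = (a_1, ..., a_3) in the standard basis. For each basis vector v_i, ℓ(v_i) = <v_i, a> is a linear equation in the a_j's. Collect the n equations into a matrix system V a = ℓ, where row i of V is v_i (expressed in the standard basis). Since V is invertible (lower-triangular with 1s on the diagonal, up to permutation), solve by back-substitution:
  V =
[[1, 1, 1],
 [1, 0, 0],
 [1, 1, 0]]
  V a = (9, 4, 6)
Solving gives a = (4, 2, 3).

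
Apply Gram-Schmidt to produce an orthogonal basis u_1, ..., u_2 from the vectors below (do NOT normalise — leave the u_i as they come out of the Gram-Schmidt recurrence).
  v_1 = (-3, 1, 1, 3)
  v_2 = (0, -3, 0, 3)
Orthogonal basis:
  u_1 = (-3, 1, 1, 3)
  u_2 = (9/10, -33/10, -3/10, 21/10)

Apply the Gram-Schmidt recurrence
  u_1 = v_1
  u_i = v_i − Σ_{j<i} ((v_i · u_j) / (u_j · u_j)) · u_j.

Step by step this gives:
  u_1 = (-3, 1, 1, 3)
  u_2 = (9/10, -33/10, -3/10, 21/10)

Orthogonality check:
  u_2 · u_1 = 0 (should be 0)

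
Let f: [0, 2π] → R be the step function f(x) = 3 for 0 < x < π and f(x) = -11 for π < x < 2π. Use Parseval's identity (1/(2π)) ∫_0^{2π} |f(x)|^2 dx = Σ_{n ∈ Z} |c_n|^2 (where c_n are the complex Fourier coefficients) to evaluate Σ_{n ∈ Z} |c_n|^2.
Σ |c_n|^2 = 65

Parseval equates the L^2 energy of f (normalised by 1/(2π)) with the ℓ^2 sum of its Fourier coefficients: (1/(2π)) ∫_0^{2π} |f|^2 = Σ |c_n|^2.
Compute the left side: (1/(2π)) [∫_0^π 3^2 dx + ∫_π^{2π} (-11)^2 dx] = (1/(2π)) · (9π + 121π) = (9 + 121)/2 = 65.
So Σ_{n ∈ Z} |c_n|^2 = 65.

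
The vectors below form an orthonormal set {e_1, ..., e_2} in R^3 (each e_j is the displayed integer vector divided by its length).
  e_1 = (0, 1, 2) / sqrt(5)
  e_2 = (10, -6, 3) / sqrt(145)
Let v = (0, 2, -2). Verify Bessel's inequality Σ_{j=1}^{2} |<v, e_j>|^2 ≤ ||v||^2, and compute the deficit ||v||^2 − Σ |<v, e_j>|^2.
Σ |<v, e_j>|^2 = 88/29; ||v||^2 = 8; deficit = 144/29

Write each e_j = u_j / sqrt(<u_j, u_j>) where u_j is the displayed integer vector. Then <v, e_j> = <v, u_j> / sqrt(<u_j, u_j>), so |<v, e_j>|^2 = <v, u_j>^2 / <u_j, u_j>.
Coefficients: <v, e_1> = -2/sqrt(5), <v, e_2> = -18/sqrt(145).
Square and sum: Σ |<v, e_j>|^2 = 88/29.
Compute ||v||^2 = v·v = 8.
Deficit = 8 − 88/29 = 144/29 ≥ 0, confirming Bessel's inequality. (The deficit equals ||v − Σ <v,e_j> e_j||^2, the squared distance from v to span{e_j}.)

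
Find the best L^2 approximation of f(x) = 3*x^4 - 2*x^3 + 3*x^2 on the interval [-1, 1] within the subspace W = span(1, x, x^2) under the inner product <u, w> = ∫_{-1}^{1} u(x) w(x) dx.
g(x) = 39*x^2/7 - 6*x/5 - 9/35

The best approximation g ∈ W is the orthogonal projection of f onto W. Writing g = a_0 + a_1 x + a_2 x^2, the coefficients solve the normal equations G · a = b where
  G_{ij} = <φ_i, φ_j> and b_i = <f, φ_i>, with φ_0 = 1, φ_1 = x, φ_2 = x^2.
G =
  [2, 0, 2/3]
  [0, 2/3, 0]
  [2/3, 0, 2/5],
b = (16/5, -4/5, 72/35).
Solving gives a_0 = -9/35, a_1 = -6/5, a_2 = 39/7, so
  g(x) = 39*x^2/7 - 6*x/5 - 9/35.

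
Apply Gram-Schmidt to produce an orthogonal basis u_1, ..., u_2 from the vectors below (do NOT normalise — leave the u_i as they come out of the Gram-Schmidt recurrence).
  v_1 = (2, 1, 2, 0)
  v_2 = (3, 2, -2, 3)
Orthogonal basis:
  u_1 = (2, 1, 2, 0)
  u_2 = (19/9, 14/9, -26/9, 3)

Apply the Gram-Schmidt recurrence
  u_1 = v_1
  u_i = v_i − Σ_{j<i} ((v_i · u_j) / (u_j · u_j)) · u_j.

Step by step this gives:
  u_1 = (2, 1, 2, 0)
  u_2 = (19/9, 14/9, -26/9, 3)

Orthogonality check:
  u_2 · u_1 = 0 (should be 0)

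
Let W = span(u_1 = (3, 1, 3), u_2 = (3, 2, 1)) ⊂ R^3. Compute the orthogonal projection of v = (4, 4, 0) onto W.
proj_W(v) = (30/7, 128/35, -6/35)

Set up U = [u_1 | ... | u_2] ∈ R^(3×2). The projector onto W = col(U) is P = U (U^T U)^(-1) U^T.
Compute U^T U =
  [19, 14]
  [14, 14],
and U^T v = (16, 20).
Solve U^T U · c = U^T v for the coefficients: c = (-4/5, 78/35). The projection is proj_W(v) = U c.
Check: (v - proj_W(v)) · u_1 = 0  (should be 0).
Check: (v - proj_W(v)) · u_2 = 0  (should be 0).
Result: proj_W(v) = (30/7, 128/35, -6/35).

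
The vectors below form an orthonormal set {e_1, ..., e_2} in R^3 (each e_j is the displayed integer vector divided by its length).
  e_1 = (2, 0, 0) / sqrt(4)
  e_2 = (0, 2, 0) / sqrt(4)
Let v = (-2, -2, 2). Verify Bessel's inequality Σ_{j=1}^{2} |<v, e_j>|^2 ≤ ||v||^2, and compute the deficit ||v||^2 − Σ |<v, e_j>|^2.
Σ |<v, e_j>|^2 = 8; ||v||^2 = 12; deficit = 4

Write each e_j = u_j / sqrt(<u_j, u_j>) where u_j is the displayed integer vector. Then <v, e_j> = <v, u_j> / sqrt(<u_j, u_j>), so |<v, e_j>|^2 = <v, u_j>^2 / <u_j, u_j>.
Coefficients: <v, e_1> = -4/sqrt(4), <v, e_2> = -4/sqrt(4).
Square and sum: Σ |<v, e_j>|^2 = 8.
Compute ||v||^2 = v·v = 12.
Deficit = 12 − 8 = 4 ≥ 0, confirming Bessel's inequality. (The deficit equals ||v − Σ <v,e_j> e_j||^2, the squared distance from v to span{e_j}.)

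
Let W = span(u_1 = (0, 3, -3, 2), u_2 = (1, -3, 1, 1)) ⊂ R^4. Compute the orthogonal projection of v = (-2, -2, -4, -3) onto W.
proj_W(v) = (-33/82, 27/41, 6/41, -63/82)

Set up U = [u_1 | ... | u_2] ∈ R^(4×2). The projector onto W = col(U) is P = U (U^T U)^(-1) U^T.
Compute U^T U =
  [22, -10]
  [-10, 12],
and U^T v = (0, -3).
Solve U^T U · c = U^T v for the coefficients: c = (-15/82, -33/82). The projection is proj_W(v) = U c.
Check: (v - proj_W(v)) · u_1 = 0  (should be 0).
Check: (v - proj_W(v)) · u_2 = 0  (should be 0).
Result: proj_W(v) = (-33/82, 27/41, 6/41, -63/82).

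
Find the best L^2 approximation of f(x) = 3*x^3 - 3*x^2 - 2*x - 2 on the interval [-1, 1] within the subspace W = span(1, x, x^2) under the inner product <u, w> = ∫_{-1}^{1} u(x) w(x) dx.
g(x) = -3*x^2 - x/5 - 2

The best approximation g ∈ W is the orthogonal projection of f onto W. Writing g = a_0 + a_1 x + a_2 x^2, the coefficients solve the normal equations G · a = b where
  G_{ij} = <φ_i, φ_j> and b_i = <f, φ_i>, with φ_0 = 1, φ_1 = x, φ_2 = x^2.
G =
  [2, 0, 2/3]
  [0, 2/3, 0]
  [2/3, 0, 2/5],
b = (-6, -2/15, -38/15).
Solving gives a_0 = -2, a_1 = -1/5, a_2 = -3, so
  g(x) = -3*x^2 - x/5 - 2.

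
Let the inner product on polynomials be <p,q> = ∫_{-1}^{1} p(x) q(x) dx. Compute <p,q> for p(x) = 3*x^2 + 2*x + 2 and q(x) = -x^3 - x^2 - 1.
<p,q> = -28/3

Expand the product: p(x)·q(x) = -3*x^5 - 5*x^4 - 4*x^3 - 5*x^2 - 2*x - 2.
∫_{-1}^{1} of each monomial x^k gives [2/(k+1) if k even, 0 if k odd]. Integrating term-by-term (or equivalently evaluating the antiderivative F(x) = -x^6/2 - x^5 - x^4 - 5*x^3/3 - x^2 - 2*x at the endpoints):
  F(1) − F(−1) = -43/6 − (13/6) = -28/3.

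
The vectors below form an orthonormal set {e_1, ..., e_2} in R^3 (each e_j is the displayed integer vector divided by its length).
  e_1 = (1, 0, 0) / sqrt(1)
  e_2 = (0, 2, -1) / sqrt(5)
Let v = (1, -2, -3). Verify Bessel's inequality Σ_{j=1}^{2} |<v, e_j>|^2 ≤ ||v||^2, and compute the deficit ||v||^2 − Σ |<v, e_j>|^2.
Σ |<v, e_j>|^2 = 6/5; ||v||^2 = 14; deficit = 64/5

Write each e_j = u_j / sqrt(<u_j, u_j>) where u_j is the displayed integer vector. Then <v, e_j> = <v, u_j> / sqrt(<u_j, u_j>), so |<v, e_j>|^2 = <v, u_j>^2 / <u_j, u_j>.
Coefficients: <v, e_1> = 1/sqrt(1), <v, e_2> = -1/sqrt(5).
Square and sum: Σ |<v, e_j>|^2 = 6/5.
Compute ||v||^2 = v·v = 14.
Deficit = 14 − 6/5 = 64/5 ≥ 0, confirming Bessel's inequality. (The deficit equals ||v − Σ <v,e_j> e_j||^2, the squared distance from v to span{e_j}.)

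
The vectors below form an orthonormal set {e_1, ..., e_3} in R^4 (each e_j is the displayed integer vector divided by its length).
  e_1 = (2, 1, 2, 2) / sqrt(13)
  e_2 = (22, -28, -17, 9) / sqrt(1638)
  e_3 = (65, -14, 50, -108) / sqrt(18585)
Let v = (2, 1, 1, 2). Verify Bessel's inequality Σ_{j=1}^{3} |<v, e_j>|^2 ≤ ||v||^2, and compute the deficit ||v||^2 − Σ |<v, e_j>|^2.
Σ |<v, e_j>|^2 = 1135/118; ||v||^2 = 10; deficit = 45/118

Write each e_j = u_j / sqrt(<u_j, u_j>) where u_j is the displayed integer vector. Then <v, e_j> = <v, u_j> / sqrt(<u_j, u_j>), so |<v, e_j>|^2 = <v, u_j>^2 / <u_j, u_j>.
Coefficients: <v, e_1> = 11/sqrt(13), <v, e_2> = 17/sqrt(1638), <v, e_3> = -50/sqrt(18585).
Square and sum: Σ |<v, e_j>|^2 = 1135/118.
Compute ||v||^2 = v·v = 10.
Deficit = 10 − 1135/118 = 45/118 ≥ 0, confirming Bessel's inequality. (The deficit equals ||v − Σ <v,e_j> e_j||^2, the squared distance from v to span{e_j}.)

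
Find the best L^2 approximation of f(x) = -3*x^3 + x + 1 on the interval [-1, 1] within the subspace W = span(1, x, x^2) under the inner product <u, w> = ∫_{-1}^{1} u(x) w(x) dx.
g(x) = 1 - 4*x/5

The best approximation g ∈ W is the orthogonal projection of f onto W. Writing g = a_0 + a_1 x + a_2 x^2, the coefficients solve the normal equations G · a = b where
  G_{ij} = <φ_i, φ_j> and b_i = <f, φ_i>, with φ_0 = 1, φ_1 = x, φ_2 = x^2.
G =
  [2, 0, 2/3]
  [0, 2/3, 0]
  [2/3, 0, 2/5],
b = (2, -8/15, 2/3).
Solving gives a_0 = 1, a_1 = -4/5, a_2 = 0, so
  g(x) = 1 - 4*x/5.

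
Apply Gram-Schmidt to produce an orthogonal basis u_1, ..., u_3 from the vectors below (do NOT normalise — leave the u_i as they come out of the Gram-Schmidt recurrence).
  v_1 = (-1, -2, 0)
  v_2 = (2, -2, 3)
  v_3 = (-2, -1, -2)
Orthogonal basis:
  u_1 = (-1, -2, 0)
  u_2 = (12/5, -6/5, 3)
  u_3 = (2/9, -1/9, -2/9)

Apply the Gram-Schmidt recurrence
  u_1 = v_1
  u_i = v_i − Σ_{j<i} ((v_i · u_j) / (u_j · u_j)) · u_j.

Step by step this gives:
  u_1 = (-1, -2, 0)
  u_2 = (12/5, -6/5, 3)
  u_3 = (2/9, -1/9, -2/9)

Orthogonality check:
  u_2 · u_1 = 0 (should be 0)
  u_3 · u_1 = 0 (should be 0)
  u_3 · u_2 = 0 (should be 0)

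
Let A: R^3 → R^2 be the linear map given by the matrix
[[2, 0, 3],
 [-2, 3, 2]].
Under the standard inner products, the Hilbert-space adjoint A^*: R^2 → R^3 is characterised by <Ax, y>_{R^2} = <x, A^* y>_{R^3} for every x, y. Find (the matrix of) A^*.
A^* = A^T =
[[2, -2],
 [0, 3],
 [3, 2]]

For real matrices with standard dot products, the defining identity <Ax, y> = <x, A^* y> gives (Ax)^T y = x^T (A^*) y, i.e. x^T A^T y = x^T (A^*) y. Since this holds for all x, y, we must have A^* = A^T. Therefore
A^* =
[[2, -2],
 [0, 3],
 [3, 2]].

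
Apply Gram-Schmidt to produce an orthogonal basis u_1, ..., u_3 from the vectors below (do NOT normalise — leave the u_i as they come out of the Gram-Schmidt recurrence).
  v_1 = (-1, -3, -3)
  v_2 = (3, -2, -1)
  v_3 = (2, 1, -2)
Orthogonal basis:
  u_1 = (-1, -3, -3)
  u_2 = (63/19, -20/19, -1/19)
  u_3 = (57/115, 38/23, -209/115)

Apply the Gram-Schmidt recurrence
  u_1 = v_1
  u_i = v_i − Σ_{j<i} ((v_i · u_j) / (u_j · u_j)) · u_j.

Step by step this gives:
  u_1 = (-1, -3, -3)
  u_2 = (63/19, -20/19, -1/19)
  u_3 = (57/115, 38/23, -209/115)

Orthogonality check:
  u_2 · u_1 = 0 (should be 0)
  u_3 · u_1 = 0 (should be 0)
  u_3 · u_2 = 0 (should be 0)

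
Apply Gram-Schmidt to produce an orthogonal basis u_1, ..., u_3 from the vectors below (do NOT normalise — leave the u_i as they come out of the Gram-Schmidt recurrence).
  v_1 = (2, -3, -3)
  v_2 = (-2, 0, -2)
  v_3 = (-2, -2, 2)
Orthogonal basis:
  u_1 = (2, -3, -3)
  u_2 = (-24/11, 3/11, -19/11)
  u_3 = (-66/43, -110/43, 66/43)

Apply the Gram-Schmidt recurrence
  u_1 = v_1
  u_i = v_i − Σ_{j<i} ((v_i · u_j) / (u_j · u_j)) · u_j.

Step by step this gives:
  u_1 = (2, -3, -3)
  u_2 = (-24/11, 3/11, -19/11)
  u_3 = (-66/43, -110/43, 66/43)

Orthogonality check:
  u_2 · u_1 = 0 (should be 0)
  u_3 · u_1 = 0 (should be 0)
  u_3 · u_2 = 0 (should be 0)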